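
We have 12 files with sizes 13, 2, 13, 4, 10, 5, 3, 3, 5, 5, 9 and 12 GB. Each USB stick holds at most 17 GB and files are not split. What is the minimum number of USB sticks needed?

Total = 13 + 13 + 12 + 10 + 9 + 5 + 5 + 5 + 4 + 3 + 3 + 2 = 84 GB.
Lower bound: ⌈84/17⌉ = 5 USB sticks.
A packing using 5 USB sticks:
  USB stick 1: 13 + 4 = 17
  USB stick 2: 13 + 3 = 16
  USB stick 3: 12 + 5 = 17
  USB stick 4: 10 + 5 + 2 = 17
  USB stick 5: 9 + 5 + 3 = 17
This matches the lower bound, so 5 is optimal.

5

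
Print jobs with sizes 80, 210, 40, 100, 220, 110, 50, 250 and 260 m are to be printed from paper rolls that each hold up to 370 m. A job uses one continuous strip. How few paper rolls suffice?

Total = 260 + 250 + 220 + 210 + 110 + 100 + 80 + 50 + 40 = 1320 m.
Lower bound: ⌈1320/370⌉ = 4 paper rolls.
A packing using 4 paper rolls:
  roll 1: 260 + 110 = 370
  roll 2: 250 + 100 = 350
  roll 3: 220 + 80 + 50 = 350
  roll 4: 210 + 40 = 250
This matches the lower bound, so 4 is optimal.

4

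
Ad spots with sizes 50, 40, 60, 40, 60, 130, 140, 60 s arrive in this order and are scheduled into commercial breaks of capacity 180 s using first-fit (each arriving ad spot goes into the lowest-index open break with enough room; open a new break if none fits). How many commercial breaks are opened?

  50 → break 1 (new)  [load 50/180]
  40 → break 1  [load 90/180]
  60 → break 1  [load 150/180]
  40 → break 2 (new)  [load 40/180]
  60 → break 2  [load 100/180]
  130 → break 3 (new)  [load 130/180]
  140 → break 4 (new)  [load 140/180]
  60 → break 2  [load 160/180]
4 commercial breaks opened.

4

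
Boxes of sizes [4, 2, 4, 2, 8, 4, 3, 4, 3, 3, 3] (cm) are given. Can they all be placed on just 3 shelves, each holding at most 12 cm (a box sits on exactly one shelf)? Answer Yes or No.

Total = 40 cm; ⌈40/12⌉ = 4.
At least 4 shelves are required, but only 3 are allowed.

No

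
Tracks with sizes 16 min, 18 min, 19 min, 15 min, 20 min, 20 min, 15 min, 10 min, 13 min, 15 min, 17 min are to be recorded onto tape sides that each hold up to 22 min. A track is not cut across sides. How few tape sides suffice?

Total = 20 + 20 + 19 + 18 + 17 + 16 + 15 + 15 + 15 + 13 + 10 = 178 min.
Lower bound: ⌈178/22⌉ = 9 tape sides.
Also, 10 tracks each exceed 11 min, and no two of those can share a side, so at least 10 tape sides are needed.
A packing using 11 tape sides:
  side 1: 20 = 20
  side 2: 20 = 20
  side 3: 19 = 19
  side 4: 18 = 18
  side 5: 17 = 17
  side 6: 16 = 16
  side 7: 15 = 15
  side 8: 15 = 15
  side 9: 15 = 15
  side 10: 13 = 13
  side 11: 10 = 10
No arrangement into 10 tape sides stays within capacity, so 11 is optimal.

11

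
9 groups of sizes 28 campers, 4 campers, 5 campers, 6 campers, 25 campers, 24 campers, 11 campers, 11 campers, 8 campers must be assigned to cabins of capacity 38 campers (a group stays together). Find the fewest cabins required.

4

Total = 28 + 25 + 24 + 11 + 11 + 8 + 6 + 5 + 4 = 122 campers.
Lower bound: ⌈122/38⌉ = 4 cabins.
A packing using 4 cabins:
  cabin 1: 28 + 8 = 36
  cabin 2: 25 + 11 = 36
  cabin 3: 24 + 11 = 35
  cabin 4: 6 + 5 + 4 = 15
This matches the lower bound, so 4 is optimal.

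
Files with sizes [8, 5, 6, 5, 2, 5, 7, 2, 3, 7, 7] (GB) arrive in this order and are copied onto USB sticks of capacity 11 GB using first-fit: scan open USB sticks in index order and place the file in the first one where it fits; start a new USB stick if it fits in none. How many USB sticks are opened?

6

  8 → USB stick 1 (new)  [load 8/11]
  5 → USB stick 2 (new)  [load 5/11]
  6 → USB stick 2  [load 11/11]
  5 → USB stick 3 (new)  [load 5/11]
  2 → USB stick 1  [load 10/11]
  5 → USB stick 3  [load 10/11]
  7 → USB stick 4 (new)  [load 7/11]
  2 → USB stick 4  [load 9/11]
  3 → USB stick 5 (new)  [load 3/11]
  7 → USB stick 5  [load 10/11]
  7 → USB stick 6 (new)  [load 7/11]
6 USB sticks opened.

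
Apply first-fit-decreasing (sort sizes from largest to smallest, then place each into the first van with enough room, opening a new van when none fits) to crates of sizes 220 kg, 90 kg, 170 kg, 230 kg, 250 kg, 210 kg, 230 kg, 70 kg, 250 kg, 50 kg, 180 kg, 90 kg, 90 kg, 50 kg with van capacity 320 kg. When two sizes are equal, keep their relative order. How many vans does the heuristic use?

8

Sorted descending: 250, 250, 230, 230, 220, 210, 180, 170, 90, 90, 90, 70, 50, 50.
  250 → van 1 (new)  [load 250/320]
  250 → van 2 (new)  [load 250/320]
  230 → van 3 (new)  [load 230/320]
  230 → van 4 (new)  [load 230/320]
  220 → van 5 (new)  [load 220/320]
  210 → van 6 (new)  [load 210/320]
  180 → van 7 (new)  [load 180/320]
  170 → van 8 (new)  [load 170/320]
  90 → van 3  [load 320/320]
  90 → van 4  [load 320/320]
  90 → van 5  [load 310/320]
  70 → van 1  [load 320/320]
  50 → van 2  [load 300/320]
  50 → van 6  [load 260/320]
8 vans opened.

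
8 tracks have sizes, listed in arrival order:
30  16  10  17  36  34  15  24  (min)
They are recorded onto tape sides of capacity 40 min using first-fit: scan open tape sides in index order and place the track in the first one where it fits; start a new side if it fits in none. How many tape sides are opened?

5

  30 → side 1 (new)  [load 30/40]
  16 → side 2 (new)  [load 16/40]
  10 → side 1  [load 40/40]
  17 → side 2  [load 33/40]
  36 → side 3 (new)  [load 36/40]
  34 → side 4 (new)  [load 34/40]
  15 → side 5 (new)  [load 15/40]
  24 → side 5  [load 39/40]
5 tape sides opened.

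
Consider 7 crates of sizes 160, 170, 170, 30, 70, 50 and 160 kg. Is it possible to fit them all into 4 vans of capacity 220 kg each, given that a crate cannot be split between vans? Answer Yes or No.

Total = 810 kg; ⌈810/220⌉ = 4.
The bound of 4 does not rule out 4, but exhaustive search shows no assignment into 4 vans of capacity 220 kg exists — the minimum is 5.

No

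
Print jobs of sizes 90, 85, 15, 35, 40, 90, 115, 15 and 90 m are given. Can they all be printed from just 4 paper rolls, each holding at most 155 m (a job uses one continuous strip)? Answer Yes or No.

Total = 575 m; ⌈575/155⌉ = 4.
5 print jobs each exceed half the capacity and cannot share a roll, forcing at least 5 paper rolls.
At least 5 paper rolls are required, but only 4 are allowed.

No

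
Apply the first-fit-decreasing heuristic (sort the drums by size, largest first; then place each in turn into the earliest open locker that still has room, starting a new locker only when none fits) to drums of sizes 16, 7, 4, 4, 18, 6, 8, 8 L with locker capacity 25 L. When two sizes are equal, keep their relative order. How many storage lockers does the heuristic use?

3

Sorted descending: 18, 16, 8, 8, 7, 6, 4, 4.
  18 → locker 1 (new)  [load 18/25]
  16 → locker 2 (new)  [load 16/25]
  8 → locker 2  [load 24/25]
  8 → locker 3 (new)  [load 8/25]
  7 → locker 1  [load 25/25]
  6 → locker 3  [load 14/25]
  4 → locker 3  [load 18/25]
  4 → locker 3  [load 22/25]
3 storage lockers opened.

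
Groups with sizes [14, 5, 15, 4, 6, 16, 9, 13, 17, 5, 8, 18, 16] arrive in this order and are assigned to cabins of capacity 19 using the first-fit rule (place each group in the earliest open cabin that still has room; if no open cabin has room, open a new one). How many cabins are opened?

9

  14 → cabin 1 (new)  [load 14/19]
  5 → cabin 1  [load 19/19]
  15 → cabin 2 (new)  [load 15/19]
  4 → cabin 2  [load 19/19]
  6 → cabin 3 (new)  [load 6/19]
  16 → cabin 4 (new)  [load 16/19]
  9 → cabin 3  [load 15/19]
  13 → cabin 5 (new)  [load 13/19]
  17 → cabin 6 (new)  [load 17/19]
  5 → cabin 5  [load 18/19]
  8 → cabin 7 (new)  [load 8/19]
  18 → cabin 8 (new)  [load 18/19]
  16 → cabin 9 (new)  [load 16/19]
9 cabins opened.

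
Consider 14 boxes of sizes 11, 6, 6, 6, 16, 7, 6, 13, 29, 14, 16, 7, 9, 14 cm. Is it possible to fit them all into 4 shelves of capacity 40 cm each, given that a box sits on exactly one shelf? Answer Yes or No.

Total = 160 cm; ⌈160/40⌉ = 4.
The bound of 4 does not rule out 4, but exhaustive search shows no assignment into 4 shelves of capacity 40 cm exists — the minimum is 5.

No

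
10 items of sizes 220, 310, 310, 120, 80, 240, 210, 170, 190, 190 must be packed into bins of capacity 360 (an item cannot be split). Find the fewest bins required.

7

Total = 310 + 310 + 240 + 220 + 210 + 190 + 190 + 170 + 120 + 80 = 2040.
Lower bound: ⌈2040/360⌉ = 6 bins.
Also, 7 items each exceed 180, and no two of those can share a bin, so at least 7 bins are needed.
A packing using 7 bins:
  bin 1: 310 = 310
  bin 2: 310 = 310
  bin 3: 240 + 120 = 360
  bin 4: 220 + 80 = 300
  bin 5: 210 = 210
  bin 6: 190 + 170 = 360
  bin 7: 190 = 190
This matches the lower bound, so 7 is optimal.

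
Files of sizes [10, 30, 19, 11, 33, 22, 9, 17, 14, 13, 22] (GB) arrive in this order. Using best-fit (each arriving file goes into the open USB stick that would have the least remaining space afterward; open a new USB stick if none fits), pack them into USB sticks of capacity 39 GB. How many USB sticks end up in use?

6

  10 → USB stick 1 (new)  [load 10/39]
  30 → USB stick 2 (new)  [load 30/39]
  19 → USB stick 1  [load 29/39]
  11 → USB stick 3 (new)  [load 11/39]
  33 → USB stick 4 (new)  [load 33/39]
  22 → USB stick 3  [load 33/39]
  9 → USB stick 2  [load 39/39]
  17 → USB stick 5 (new)  [load 17/39]
  14 → USB stick 5  [load 31/39]
  13 → USB stick 6 (new)  [load 13/39]
  22 → USB stick 6  [load 35/39]
6 USB sticks opened.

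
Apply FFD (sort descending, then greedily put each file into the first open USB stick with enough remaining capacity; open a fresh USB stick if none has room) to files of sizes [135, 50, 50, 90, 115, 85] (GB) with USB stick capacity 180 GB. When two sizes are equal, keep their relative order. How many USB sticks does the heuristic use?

Sorted descending: 135, 115, 90, 85, 50, 50.
  135 → USB stick 1 (new)  [load 135/180]
  115 → USB stick 2 (new)  [load 115/180]
  90 → USB stick 3 (new)  [load 90/180]
  85 → USB stick 3  [load 175/180]
  50 → USB stick 2  [load 165/180]
  50 → USB stick 4 (new)  [load 50/180]
4 USB sticks opened.

4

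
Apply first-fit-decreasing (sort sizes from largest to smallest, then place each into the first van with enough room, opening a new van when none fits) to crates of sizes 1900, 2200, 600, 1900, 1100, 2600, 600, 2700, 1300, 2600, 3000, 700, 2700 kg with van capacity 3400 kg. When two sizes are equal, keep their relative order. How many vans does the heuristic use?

8

Sorted descending: 3000, 2700, 2700, 2600, 2600, 2200, 1900, 1900, 1300, 1100, 700, 600, 600.
  3000 → van 1 (new)  [load 3000/3400]
  2700 → van 2 (new)  [load 2700/3400]
  2700 → van 3 (new)  [load 2700/3400]
  2600 → van 4 (new)  [load 2600/3400]
  2600 → van 5 (new)  [load 2600/3400]
  2200 → van 6 (new)  [load 2200/3400]
  1900 → van 7 (new)  [load 1900/3400]
  1900 → van 8 (new)  [load 1900/3400]
  1300 → van 7  [load 3200/3400]
  1100 → van 6  [load 3300/3400]
  700 → van 2  [load 3400/3400]
  600 → van 3  [load 3300/3400]
  600 → van 4  [load 3200/3400]
8 vans opened.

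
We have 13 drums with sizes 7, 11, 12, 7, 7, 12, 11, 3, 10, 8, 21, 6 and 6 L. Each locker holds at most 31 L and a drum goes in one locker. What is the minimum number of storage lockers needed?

4

Total = 21 + 12 + 12 + 11 + 11 + 10 + 8 + 7 + 7 + 7 + 6 + 6 + 3 = 121 L.
Lower bound: ⌈121/31⌉ = 4 storage lockers.
A packing using 4 storage lockers:
  locker 1: 21 + 10 = 31
  locker 2: 12 + 12 + 7 = 31
  locker 3: 11 + 11 + 8 = 30
  locker 4: 7 + 7 + 6 + 6 + 3 = 29
This matches the lower bound, so 4 is optimal.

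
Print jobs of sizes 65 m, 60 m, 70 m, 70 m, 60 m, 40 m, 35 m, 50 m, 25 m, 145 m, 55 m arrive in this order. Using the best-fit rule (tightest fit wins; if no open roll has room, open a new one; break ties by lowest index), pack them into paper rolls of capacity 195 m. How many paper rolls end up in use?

4

  65 → roll 1 (new)  [load 65/195]
  60 → roll 1  [load 125/195]
  70 → roll 1  [load 195/195]
  70 → roll 2 (new)  [load 70/195]
  60 → roll 2  [load 130/195]
  40 → roll 2  [load 170/195]
  35 → roll 3 (new)  [load 35/195]
  50 → roll 3  [load 85/195]
  25 → roll 2  [load 195/195]
  145 → roll 4 (new)  [load 145/195]
  55 → roll 3  [load 140/195]
4 paper rolls opened.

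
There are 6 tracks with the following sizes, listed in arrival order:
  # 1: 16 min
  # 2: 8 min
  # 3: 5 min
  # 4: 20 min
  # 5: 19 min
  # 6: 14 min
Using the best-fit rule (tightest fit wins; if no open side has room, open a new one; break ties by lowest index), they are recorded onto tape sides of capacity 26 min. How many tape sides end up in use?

  16 → side 1 (new)  [load 16/26]
  8 → side 1  [load 24/26]
  5 → side 2 (new)  [load 5/26]
  20 → side 2  [load 25/26]
  19 → side 3 (new)  [load 19/26]
  14 → side 4 (new)  [load 14/26]
4 tape sides opened.

4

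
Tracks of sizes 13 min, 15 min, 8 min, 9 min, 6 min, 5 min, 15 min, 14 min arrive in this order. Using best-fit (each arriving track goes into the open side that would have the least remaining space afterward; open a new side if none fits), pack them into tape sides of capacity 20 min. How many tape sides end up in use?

5

  13 → side 1 (new)  [load 13/20]
  15 → side 2 (new)  [load 15/20]
  8 → side 3 (new)  [load 8/20]
  9 → side 3  [load 17/20]
  6 → side 1  [load 19/20]
  5 → side 2  [load 20/20]
  15 → side 4 (new)  [load 15/20]
  14 → side 5 (new)  [load 14/20]
5 tape sides opened.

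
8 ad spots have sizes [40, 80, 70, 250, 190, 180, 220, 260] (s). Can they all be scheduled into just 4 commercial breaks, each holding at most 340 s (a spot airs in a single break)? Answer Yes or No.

No

Total = 1290 s; ⌈1290/340⌉ = 4.
5 ad spots each exceed half the capacity and cannot share a break, forcing at least 5 commercial breaks.
At least 5 commercial breaks are required, but only 4 are allowed.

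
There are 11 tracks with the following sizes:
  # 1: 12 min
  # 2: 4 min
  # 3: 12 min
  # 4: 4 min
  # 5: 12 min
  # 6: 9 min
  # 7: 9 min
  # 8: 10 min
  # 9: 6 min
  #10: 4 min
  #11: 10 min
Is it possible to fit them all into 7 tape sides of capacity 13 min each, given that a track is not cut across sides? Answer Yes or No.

Total = 92 min; ⌈92/13⌉ = 8.
At least 8 tape sides are required, but only 7 are allowed.

No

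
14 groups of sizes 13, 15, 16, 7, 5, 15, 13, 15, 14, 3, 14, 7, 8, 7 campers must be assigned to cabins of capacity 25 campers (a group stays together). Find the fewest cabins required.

8

Total = 16 + 15 + 15 + 15 + 14 + 14 + 13 + 13 + 8 + 7 + 7 + 7 + 5 + 3 = 152 campers.
Lower bound: ⌈152/25⌉ = 7 cabins.
Also, 8 groups each exceed 25/2 campers, and no two of those can share a cabin, so at least 8 cabins are needed.
A packing using 8 cabins:
  cabin 1: 16 + 8 = 24
  cabin 2: 15 + 7 + 3 = 25
  cabin 3: 15 + 7 = 22
  cabin 4: 15 + 7 = 22
  cabin 5: 14 + 5 = 19
  cabin 6: 14 = 14
  cabin 7: 13 = 13
  cabin 8: 13 = 13
This matches the lower bound, so 8 is optimal.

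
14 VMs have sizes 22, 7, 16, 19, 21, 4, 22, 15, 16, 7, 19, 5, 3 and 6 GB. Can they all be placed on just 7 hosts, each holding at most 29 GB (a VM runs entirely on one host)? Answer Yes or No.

Total = 182 GB; ⌈182/29⌉ = 7.
8 VMs each exceed half the capacity and cannot share a host, forcing at least 8 hosts.
At least 8 hosts are required, but only 7 are allowed.

No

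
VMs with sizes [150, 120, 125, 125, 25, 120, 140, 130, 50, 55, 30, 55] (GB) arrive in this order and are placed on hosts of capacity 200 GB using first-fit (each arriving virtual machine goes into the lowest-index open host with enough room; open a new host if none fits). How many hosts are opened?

7

  150 → host 1 (new)  [load 150/200]
  120 → host 2 (new)  [load 120/200]
  125 → host 3 (new)  [load 125/200]
  125 → host 4 (new)  [load 125/200]
  25 → host 1  [load 175/200]
  120 → host 5 (new)  [load 120/200]
  140 → host 6 (new)  [load 140/200]
  130 → host 7 (new)  [load 130/200]
  50 → host 2  [load 170/200]
  55 → host 3  [load 180/200]
  30 → host 2  [load 200/200]
  55 → host 4  [load 180/200]
7 hosts opened.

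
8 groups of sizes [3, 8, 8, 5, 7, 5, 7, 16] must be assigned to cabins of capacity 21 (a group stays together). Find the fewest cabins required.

3

Total = 16 + 8 + 8 + 7 + 7 + 5 + 5 + 3 = 59.
Lower bound: ⌈59/21⌉ = 3 cabins.
A packing using 3 cabins:
  cabin 1: 16 + 5 = 21
  cabin 2: 8 + 8 + 5 = 21
  cabin 3: 7 + 7 + 3 = 17
This matches the lower bound, so 3 is optimal.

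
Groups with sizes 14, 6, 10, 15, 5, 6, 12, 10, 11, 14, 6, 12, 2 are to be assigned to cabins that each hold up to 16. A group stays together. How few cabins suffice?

9

Total = 15 + 14 + 14 + 12 + 12 + 11 + 10 + 10 + 6 + 6 + 6 + 5 + 2 = 123.
Lower bound: ⌈123/16⌉ = 8 cabins.
A packing using 9 cabins:
  cabin 1: 15 = 15
  cabin 2: 14 + 2 = 16
  cabin 3: 14 = 14
  cabin 4: 12 = 12
  cabin 5: 12 = 12
  cabin 6: 11 + 5 = 16
  cabin 7: 10 + 6 = 16
  cabin 8: 10 + 6 = 16
  cabin 9: 6 = 6
No arrangement into 8 cabins stays within capacity, so 9 is optimal.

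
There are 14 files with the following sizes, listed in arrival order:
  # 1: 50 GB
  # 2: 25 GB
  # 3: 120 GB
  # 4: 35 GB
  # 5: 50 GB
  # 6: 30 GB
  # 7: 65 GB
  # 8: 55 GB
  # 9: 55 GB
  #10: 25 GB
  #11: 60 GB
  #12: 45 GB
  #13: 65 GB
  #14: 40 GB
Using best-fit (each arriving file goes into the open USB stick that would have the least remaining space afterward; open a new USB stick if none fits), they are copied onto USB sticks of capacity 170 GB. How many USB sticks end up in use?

  50 → USB stick 1 (new)  [load 50/170]
  25 → USB stick 1  [load 75/170]
  120 → USB stick 2 (new)  [load 120/170]
  35 → USB stick 2  [load 155/170]
  50 → USB stick 1  [load 125/170]
  30 → USB stick 1  [load 155/170]
  65 → USB stick 3 (new)  [load 65/170]
  55 → USB stick 3  [load 120/170]
  55 → USB stick 4 (new)  [load 55/170]
  25 → USB stick 3  [load 145/170]
  60 → USB stick 4  [load 115/170]
  45 → USB stick 4  [load 160/170]
  65 → USB stick 5 (new)  [load 65/170]
  40 → USB stick 5  [load 105/170]
5 USB sticks opened.

5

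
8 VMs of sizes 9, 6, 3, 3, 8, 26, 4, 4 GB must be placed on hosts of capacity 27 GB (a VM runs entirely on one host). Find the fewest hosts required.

Total = 26 + 9 + 8 + 6 + 4 + 4 + 3 + 3 = 63 GB.
Lower bound: ⌈63/27⌉ = 3 hosts.
A packing using 3 hosts:
  host 1: 26 = 26
  host 2: 9 + 8 + 6 + 4 = 27
  host 3: 4 + 3 + 3 = 10
This matches the lower bound, so 3 is optimal.

3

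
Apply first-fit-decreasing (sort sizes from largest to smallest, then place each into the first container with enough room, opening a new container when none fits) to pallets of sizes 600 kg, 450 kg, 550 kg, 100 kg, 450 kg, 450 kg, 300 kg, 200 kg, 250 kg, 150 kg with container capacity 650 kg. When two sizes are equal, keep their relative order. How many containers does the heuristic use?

6

Sorted descending: 600, 550, 450, 450, 450, 300, 250, 200, 150, 100.
  600 → container 1 (new)  [load 600/650]
  550 → container 2 (new)  [load 550/650]
  450 → container 3 (new)  [load 450/650]
  450 → container 4 (new)  [load 450/650]
  450 → container 5 (new)  [load 450/650]
  300 → container 6 (new)  [load 300/650]
  250 → container 6  [load 550/650]
  200 → container 3  [load 650/650]
  150 → container 4  [load 600/650]
  100 → container 2  [load 650/650]
6 containers opened.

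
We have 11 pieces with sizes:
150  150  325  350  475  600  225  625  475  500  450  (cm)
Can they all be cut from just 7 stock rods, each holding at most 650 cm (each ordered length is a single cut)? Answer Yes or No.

No

Total = 4325 cm; ⌈4325/650⌉ = 7.
The bound of 7 does not rule out 7, but exhaustive search shows no assignment into 7 stock rods of capacity 650 cm exists — the minimum is 8.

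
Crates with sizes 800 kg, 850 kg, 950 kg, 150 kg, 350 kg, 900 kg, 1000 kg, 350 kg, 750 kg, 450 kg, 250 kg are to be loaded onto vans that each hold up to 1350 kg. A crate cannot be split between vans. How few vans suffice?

6

Total = 1000 + 950 + 900 + 850 + 800 + 750 + 450 + 350 + 350 + 250 + 150 = 6800 kg.
Lower bound: ⌈6800/1350⌉ = 6 vans.
A packing using 6 vans:
  van 1: 1000 + 350 = 1350
  van 2: 950 + 350 = 1300
  van 3: 900 + 450 = 1350
  van 4: 850 + 250 + 150 = 1250
  van 5: 800 = 800
  van 6: 750 = 750
This matches the lower bound, so 6 is optimal.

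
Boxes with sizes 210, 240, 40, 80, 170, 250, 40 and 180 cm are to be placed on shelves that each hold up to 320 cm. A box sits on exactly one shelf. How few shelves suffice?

5

Total = 250 + 240 + 210 + 180 + 170 + 80 + 40 + 40 = 1210 cm.
Lower bound: ⌈1210/320⌉ = 4 shelves.
Also, 5 boxes each exceed 160 cm, and no two of those can share a shelf, so at least 5 shelves are needed.
A packing using 5 shelves:
  shelf 1: 250 + 40 = 290
  shelf 2: 240 + 80 = 320
  shelf 3: 210 + 40 = 250
  shelf 4: 180 = 180
  shelf 5: 170 = 170
This matches the lower bound, so 5 is optimal.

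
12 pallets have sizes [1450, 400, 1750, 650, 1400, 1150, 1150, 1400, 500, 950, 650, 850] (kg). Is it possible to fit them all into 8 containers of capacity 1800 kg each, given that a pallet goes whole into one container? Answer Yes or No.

A valid assignment using 8 containers:
  container 1: 1750 = 1750
  container 2: 1450 = 1450
  container 3: 1400 + 400 = 1800
  container 4: 1400 = 1400
  container 5: 1150 + 650 = 1800
  container 6: 1150 + 650 = 1800
  container 7: 950 + 850 = 1800
  container 8: 500 = 500
Every load is within 1800 kg, so 8 containers suffice.

Yes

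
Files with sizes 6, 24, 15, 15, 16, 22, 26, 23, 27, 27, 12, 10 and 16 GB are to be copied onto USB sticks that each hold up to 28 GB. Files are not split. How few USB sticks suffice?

10

Total = 27 + 27 + 26 + 24 + 23 + 22 + 16 + 16 + 15 + 15 + 12 + 10 + 6 = 239 GB.
Lower bound: ⌈239/28⌉ = 9 USB sticks.
Also, 10 files each exceed 14 GB, and no two of those can share a USB stick, so at least 10 USB sticks are needed.
A packing using 10 USB sticks:
  USB stick 1: 27 = 27
  USB stick 2: 27 = 27
  USB stick 3: 26 = 26
  USB stick 4: 24 = 24
  USB stick 5: 23 = 23
  USB stick 6: 22 + 6 = 28
  USB stick 7: 16 + 12 = 28
  USB stick 8: 16 + 10 = 26
  USB stick 9: 15 = 15
  USB stick 10: 15 = 15
This matches the lower bound, so 10 is optimal.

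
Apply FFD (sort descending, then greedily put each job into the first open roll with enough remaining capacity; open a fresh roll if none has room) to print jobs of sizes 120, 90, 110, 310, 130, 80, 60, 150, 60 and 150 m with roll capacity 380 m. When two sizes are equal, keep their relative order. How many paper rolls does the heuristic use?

4

Sorted descending: 310, 150, 150, 130, 120, 110, 90, 80, 60, 60.
  310 → roll 1 (new)  [load 310/380]
  150 → roll 2 (new)  [load 150/380]
  150 → roll 2  [load 300/380]
  130 → roll 3 (new)  [load 130/380]
  120 → roll 3  [load 250/380]
  110 → roll 3  [load 360/380]
  90 → roll 4 (new)  [load 90/380]
  80 → roll 2  [load 380/380]
  60 → roll 1  [load 370/380]
  60 → roll 4  [load 150/380]
4 paper rolls opened.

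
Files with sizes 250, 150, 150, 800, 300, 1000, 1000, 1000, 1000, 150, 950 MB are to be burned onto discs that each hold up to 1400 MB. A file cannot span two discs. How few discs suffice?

Total = 1000 + 1000 + 1000 + 1000 + 950 + 800 + 300 + 250 + 150 + 150 + 150 = 6750 MB.
Lower bound: ⌈6750/1400⌉ = 5 discs.
Also, 6 files each exceed 700 MB, and no two of those can share a disc, so at least 6 discs are needed.
A packing using 6 discs:
  disc 1: 1000 + 300 = 1300
  disc 2: 1000 + 250 + 150 = 1400
  disc 3: 1000 + 150 + 150 = 1300
  disc 4: 1000 = 1000
  disc 5: 950 = 950
  disc 6: 800 = 800
This matches the lower bound, so 6 is optimal.

6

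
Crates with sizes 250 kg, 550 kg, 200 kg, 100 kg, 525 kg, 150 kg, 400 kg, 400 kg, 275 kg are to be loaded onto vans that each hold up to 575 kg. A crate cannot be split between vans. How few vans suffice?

Total = 550 + 525 + 400 + 400 + 275 + 250 + 200 + 150 + 100 = 2850 kg.
Lower bound: ⌈2850/575⌉ = 5 vans.
A packing using 6 vans:
  van 1: 550 = 550
  van 2: 525 = 525
  van 3: 400 + 150 = 550
  van 4: 400 + 100 = 500
  van 5: 275 + 250 = 525
  van 6: 200 = 200
No arrangement into 5 vans stays within capacity, so 6 is optimal.

6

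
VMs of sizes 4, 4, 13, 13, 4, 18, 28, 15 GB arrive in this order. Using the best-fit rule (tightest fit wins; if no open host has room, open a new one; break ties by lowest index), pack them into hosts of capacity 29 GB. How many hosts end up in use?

4

  4 → host 1 (new)  [load 4/29]
  4 → host 1  [load 8/29]
  13 → host 1  [load 21/29]
  13 → host 2 (new)  [load 13/29]
  4 → host 1  [load 25/29]
  18 → host 3 (new)  [load 18/29]
  28 → host 4 (new)  [load 28/29]
  15 → host 2  [load 28/29]
4 hosts opened.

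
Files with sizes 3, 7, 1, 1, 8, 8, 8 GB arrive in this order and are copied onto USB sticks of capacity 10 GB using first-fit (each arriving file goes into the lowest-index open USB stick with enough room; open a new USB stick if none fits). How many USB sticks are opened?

4

  3 → USB stick 1 (new)  [load 3/10]
  7 → USB stick 1  [load 10/10]
  1 → USB stick 2 (new)  [load 1/10]
  1 → USB stick 2  [load 2/10]
  8 → USB stick 2  [load 10/10]
  8 → USB stick 3 (new)  [load 8/10]
  8 → USB stick 4 (new)  [load 8/10]
4 USB sticks opened.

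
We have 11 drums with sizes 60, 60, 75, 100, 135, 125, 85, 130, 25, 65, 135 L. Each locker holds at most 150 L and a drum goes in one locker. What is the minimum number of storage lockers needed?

8

Total = 135 + 135 + 130 + 125 + 100 + 85 + 75 + 65 + 60 + 60 + 25 = 995 L.
Lower bound: ⌈995/150⌉ = 7 storage lockers.
A packing using 8 storage lockers:
  locker 1: 135 = 135
  locker 2: 135 = 135
  locker 3: 130 = 130
  locker 4: 125 + 25 = 150
  locker 5: 100 = 100
  locker 6: 85 + 65 = 150
  locker 7: 75 + 60 = 135
  locker 8: 60 = 60
No arrangement into 7 storage lockers stays within capacity, so 8 is optimal.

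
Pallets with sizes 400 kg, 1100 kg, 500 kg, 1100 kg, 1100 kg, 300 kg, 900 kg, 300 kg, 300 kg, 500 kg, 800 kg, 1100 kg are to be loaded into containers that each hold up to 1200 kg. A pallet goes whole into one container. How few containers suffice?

Total = 1100 + 1100 + 1100 + 1100 + 900 + 800 + 500 + 500 + 400 + 300 + 300 + 300 = 8400 kg.
Lower bound: ⌈8400/1200⌉ = 7 containers.
A packing using 8 containers:
  container 1: 1100 = 1100
  container 2: 1100 = 1100
  container 3: 1100 = 1100
  container 4: 1100 = 1100
  container 5: 900 + 300 = 1200
  container 6: 800 + 400 = 1200
  container 7: 500 + 500 = 1000
  container 8: 300 + 300 = 600
No arrangement into 7 containers stays within capacity, so 8 is optimal.

8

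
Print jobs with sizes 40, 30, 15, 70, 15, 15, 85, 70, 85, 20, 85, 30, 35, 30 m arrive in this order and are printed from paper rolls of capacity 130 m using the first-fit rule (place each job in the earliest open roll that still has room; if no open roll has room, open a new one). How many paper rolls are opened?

  40 → roll 1 (new)  [load 40/130]
  30 → roll 1  [load 70/130]
  15 → roll 1  [load 85/130]
  70 → roll 2 (new)  [load 70/130]
  15 → roll 1  [load 100/130]
  15 → roll 1  [load 115/130]
  85 → roll 3 (new)  [load 85/130]
  70 → roll 4 (new)  [load 70/130]
  85 → roll 5 (new)  [load 85/130]
  20 → roll 2  [load 90/130]
  85 → roll 6 (new)  [load 85/130]
  30 → roll 2  [load 120/130]
  35 → roll 3  [load 120/130]
  30 → roll 4  [load 100/130]
6 paper rolls opened.

6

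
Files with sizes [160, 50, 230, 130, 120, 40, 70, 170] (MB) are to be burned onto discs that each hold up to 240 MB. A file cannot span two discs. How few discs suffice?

Total = 230 + 170 + 160 + 130 + 120 + 70 + 50 + 40 = 970 MB.
Lower bound: ⌈970/240⌉ = 5 discs.
A packing using 5 discs:
  disc 1: 230 = 230
  disc 2: 170 + 70 = 240
  disc 3: 160 + 50 = 210
  disc 4: 130 + 40 = 170
  disc 5: 120 = 120
This matches the lower bound, so 5 is optimal.

5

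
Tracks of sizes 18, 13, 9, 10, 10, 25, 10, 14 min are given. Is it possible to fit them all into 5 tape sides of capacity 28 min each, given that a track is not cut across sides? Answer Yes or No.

A valid assignment using 5 tape sides:
  side 1: 25 = 25
  side 2: 18 + 10 = 28
  side 3: 14 + 13 = 27
  side 4: 10 + 10 = 20
  side 5: 9 = 9
Every load is within 28 min, so 5 tape sides suffice.

Yes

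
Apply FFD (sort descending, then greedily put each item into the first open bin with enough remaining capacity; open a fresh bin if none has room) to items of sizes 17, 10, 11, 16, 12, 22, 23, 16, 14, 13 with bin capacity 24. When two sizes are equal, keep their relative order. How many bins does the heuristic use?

Sorted descending: 23, 22, 17, 16, 16, 14, 13, 12, 11, 10.
  23 → bin 1 (new)  [load 23/24]
  22 → bin 2 (new)  [load 22/24]
  17 → bin 3 (new)  [load 17/24]
  16 → bin 4 (new)  [load 16/24]
  16 → bin 5 (new)  [load 16/24]
  14 → bin 6 (new)  [load 14/24]
  13 → bin 7 (new)  [load 13/24]
  12 → bin 8 (new)  [load 12/24]
  11 → bin 7  [load 24/24]
  10 → bin 6  [load 24/24]
8 bins opened.

8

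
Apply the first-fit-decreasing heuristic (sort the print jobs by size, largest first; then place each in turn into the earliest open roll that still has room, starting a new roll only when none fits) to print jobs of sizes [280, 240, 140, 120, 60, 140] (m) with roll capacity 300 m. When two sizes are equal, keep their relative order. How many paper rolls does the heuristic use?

Sorted descending: 280, 240, 140, 140, 120, 60.
  280 → roll 1 (new)  [load 280/300]
  240 → roll 2 (new)  [load 240/300]
  140 → roll 3 (new)  [load 140/300]
  140 → roll 3  [load 280/300]
  120 → roll 4 (new)  [load 120/300]
  60 → roll 2  [load 300/300]
4 paper rolls opened.

4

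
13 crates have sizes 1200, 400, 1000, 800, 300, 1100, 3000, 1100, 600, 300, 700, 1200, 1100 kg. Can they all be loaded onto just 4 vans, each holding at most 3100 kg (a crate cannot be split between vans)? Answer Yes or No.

Total = 12800 kg; ⌈12800/3100⌉ = 5.
At least 5 vans are required, but only 4 are allowed.

No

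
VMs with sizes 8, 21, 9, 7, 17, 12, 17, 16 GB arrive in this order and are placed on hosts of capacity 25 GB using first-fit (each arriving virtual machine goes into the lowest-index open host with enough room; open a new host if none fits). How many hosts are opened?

6

  8 → host 1 (new)  [load 8/25]
  21 → host 2 (new)  [load 21/25]
  9 → host 1  [load 17/25]
  7 → host 1  [load 24/25]
  17 → host 3 (new)  [load 17/25]
  12 → host 4 (new)  [load 12/25]
  17 → host 5 (new)  [load 17/25]
  16 → host 6 (new)  [load 16/25]
6 hosts opened.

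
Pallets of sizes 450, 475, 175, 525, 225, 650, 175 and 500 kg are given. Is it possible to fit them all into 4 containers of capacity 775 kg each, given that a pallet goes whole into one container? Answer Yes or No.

No

Total = 3175 kg; ⌈3175/775⌉ = 5.
At least 5 containers are required, but only 4 are allowed.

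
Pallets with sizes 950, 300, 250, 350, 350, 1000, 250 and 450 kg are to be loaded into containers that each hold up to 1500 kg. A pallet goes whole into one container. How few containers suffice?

3

Total = 1000 + 950 + 450 + 350 + 350 + 300 + 250 + 250 = 3900 kg.
Lower bound: ⌈3900/1500⌉ = 3 containers.
A packing using 3 containers:
  container 1: 1000 + 450 = 1450
  container 2: 950 + 350 = 1300
  container 3: 350 + 300 + 250 + 250 = 1150
This matches the lower bound, so 3 is optimal.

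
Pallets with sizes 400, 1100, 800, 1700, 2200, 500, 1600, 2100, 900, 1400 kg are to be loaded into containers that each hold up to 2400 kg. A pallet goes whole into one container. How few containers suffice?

Total = 2200 + 2100 + 1700 + 1600 + 1400 + 1100 + 900 + 800 + 500 + 400 = 12700 kg.
Lower bound: ⌈12700/2400⌉ = 6 containers.
A packing using 6 containers:
  container 1: 2200 = 2200
  container 2: 2100 = 2100
  container 3: 1700 + 500 = 2200
  container 4: 1600 + 800 = 2400
  container 5: 1400 + 900 = 2300
  container 6: 1100 + 400 = 1500
This matches the lower bound, so 6 is optimal.

6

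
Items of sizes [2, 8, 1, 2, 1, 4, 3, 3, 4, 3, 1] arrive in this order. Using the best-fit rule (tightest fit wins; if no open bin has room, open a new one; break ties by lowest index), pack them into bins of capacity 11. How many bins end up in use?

  2 → bin 1 (new)  [load 2/11]
  8 → bin 1  [load 10/11]
  1 → bin 1  [load 11/11]
  2 → bin 2 (new)  [load 2/11]
  1 → bin 2  [load 3/11]
  4 → bin 2  [load 7/11]
  3 → bin 2  [load 10/11]
  3 → bin 3 (new)  [load 3/11]
  4 → bin 3  [load 7/11]
  3 → bin 3  [load 10/11]
  1 → bin 2  [load 11/11]
3 bins opened.

3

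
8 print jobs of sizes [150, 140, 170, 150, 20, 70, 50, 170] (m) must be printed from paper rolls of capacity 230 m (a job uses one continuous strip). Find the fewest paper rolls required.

5

Total = 170 + 170 + 150 + 150 + 140 + 70 + 50 + 20 = 920 m.
Lower bound: ⌈920/230⌉ = 4 paper rolls.
Also, 5 print jobs each exceed 115 m, and no two of those can share a roll, so at least 5 paper rolls are needed.
A packing using 5 paper rolls:
  roll 1: 170 + 50 = 220
  roll 2: 170 + 20 = 190
  roll 3: 150 + 70 = 220
  roll 4: 150 = 150
  roll 5: 140 = 140
This matches the lower bound, so 5 is optimal.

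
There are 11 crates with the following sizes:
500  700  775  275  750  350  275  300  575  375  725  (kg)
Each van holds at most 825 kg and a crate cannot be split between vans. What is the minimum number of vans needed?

Total = 775 + 750 + 725 + 700 + 575 + 500 + 375 + 350 + 300 + 275 + 275 = 5600 kg.
Lower bound: ⌈5600/825⌉ = 7 vans.
A packing using 8 vans:
  van 1: 775 = 775
  van 2: 750 = 750
  van 3: 725 = 725
  van 4: 700 = 700
  van 5: 575 = 575
  van 6: 500 + 300 = 800
  van 7: 375 + 350 = 725
  van 8: 275 + 275 = 550
No arrangement into 7 vans stays within capacity, so 8 is optimal.

8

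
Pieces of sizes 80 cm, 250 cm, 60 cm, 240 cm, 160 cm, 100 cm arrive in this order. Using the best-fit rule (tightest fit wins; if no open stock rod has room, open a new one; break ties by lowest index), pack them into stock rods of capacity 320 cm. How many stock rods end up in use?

3

  80 → stock rod 1 (new)  [load 80/320]
  250 → stock rod 2 (new)  [load 250/320]
  60 → stock rod 2  [load 310/320]
  240 → stock rod 1  [load 320/320]
  160 → stock rod 3 (new)  [load 160/320]
  100 → stock rod 3  [load 260/320]
3 stock rods opened.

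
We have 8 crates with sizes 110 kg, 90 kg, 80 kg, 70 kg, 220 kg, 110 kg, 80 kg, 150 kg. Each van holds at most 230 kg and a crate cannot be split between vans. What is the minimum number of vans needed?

5

Total = 220 + 150 + 110 + 110 + 90 + 80 + 80 + 70 = 910 kg.
Lower bound: ⌈910/230⌉ = 4 vans.
A packing using 5 vans:
  van 1: 220 = 220
  van 2: 150 + 80 = 230
  van 3: 110 + 110 = 220
  van 4: 90 + 80 = 170
  van 5: 70 = 70
No arrangement into 4 vans stays within capacity, so 5 is optimal.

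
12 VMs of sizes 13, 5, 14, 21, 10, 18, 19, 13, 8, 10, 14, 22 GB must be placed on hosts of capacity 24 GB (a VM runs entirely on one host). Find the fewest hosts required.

Total = 22 + 21 + 19 + 18 + 14 + 14 + 13 + 13 + 10 + 10 + 8 + 5 = 167 GB.
Lower bound: ⌈167/24⌉ = 7 hosts.
Also, 8 VMs each exceed 12 GB, and no two of those can share a host, so at least 8 hosts are needed.
A packing using 8 hosts:
  host 1: 22 = 22
  host 2: 21 = 21
  host 3: 19 + 5 = 24
  host 4: 18 = 18
  host 5: 14 + 10 = 24
  host 6: 14 + 10 = 24
  host 7: 13 + 8 = 21
  host 8: 13 = 13
This matches the lower bound, so 8 is optimal.

8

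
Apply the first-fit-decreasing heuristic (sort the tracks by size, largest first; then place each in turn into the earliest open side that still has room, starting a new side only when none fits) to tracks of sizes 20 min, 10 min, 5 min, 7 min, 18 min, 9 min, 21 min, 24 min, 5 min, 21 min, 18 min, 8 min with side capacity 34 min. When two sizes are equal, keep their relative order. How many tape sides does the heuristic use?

6

Sorted descending: 24, 21, 21, 20, 18, 18, 10, 9, 8, 7, 5, 5.
  24 → side 1 (new)  [load 24/34]
  21 → side 2 (new)  [load 21/34]
  21 → side 3 (new)  [load 21/34]
  20 → side 4 (new)  [load 20/34]
  18 → side 5 (new)  [load 18/34]
  18 → side 6 (new)  [load 18/34]
  10 → side 1  [load 34/34]
  9 → side 2  [load 30/34]
  8 → side 3  [load 29/34]
  7 → side 4  [load 27/34]
  5 → side 3  [load 34/34]
  5 → side 4  [load 32/34]
6 tape sides opened.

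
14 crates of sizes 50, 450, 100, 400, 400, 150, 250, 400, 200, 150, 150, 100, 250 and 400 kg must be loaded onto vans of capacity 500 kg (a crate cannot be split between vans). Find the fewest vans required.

8

Total = 450 + 400 + 400 + 400 + 400 + 250 + 250 + 200 + 150 + 150 + 150 + 100 + 100 + 50 = 3450 kg.
Lower bound: ⌈3450/500⌉ = 7 vans.
A packing using 8 vans:
  van 1: 450 + 50 = 500
  van 2: 400 + 100 = 500
  van 3: 400 + 100 = 500
  van 4: 400 = 400
  van 5: 400 = 400
  van 6: 250 + 250 = 500
  van 7: 200 + 150 + 150 = 500
  van 8: 150 = 150
No arrangement into 7 vans stays within capacity, so 8 is optimal.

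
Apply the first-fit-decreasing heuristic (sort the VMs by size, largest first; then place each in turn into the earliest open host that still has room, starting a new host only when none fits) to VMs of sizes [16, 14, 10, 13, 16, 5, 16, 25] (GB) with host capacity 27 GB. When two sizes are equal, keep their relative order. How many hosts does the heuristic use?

Sorted descending: 25, 16, 16, 16, 14, 13, 10, 5.
  25 → host 1 (new)  [load 25/27]
  16 → host 2 (new)  [load 16/27]
  16 → host 3 (new)  [load 16/27]
  16 → host 4 (new)  [load 16/27]
  14 → host 5 (new)  [load 14/27]
  13 → host 5  [load 27/27]
  10 → host 2  [load 26/27]
  5 → host 3  [load 21/27]
5 hosts opened.

5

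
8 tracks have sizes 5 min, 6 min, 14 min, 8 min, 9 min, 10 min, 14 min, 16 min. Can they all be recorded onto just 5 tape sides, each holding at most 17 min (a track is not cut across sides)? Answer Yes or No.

No

Total = 82 min; ⌈82/17⌉ = 5.
The bound of 5 does not rule out 5, but exhaustive search shows no assignment into 5 tape sides of capacity 17 min exists — the minimum is 6.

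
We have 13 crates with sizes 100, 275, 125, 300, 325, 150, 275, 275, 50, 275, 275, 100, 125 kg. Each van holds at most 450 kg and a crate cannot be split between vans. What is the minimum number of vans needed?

7

Total = 325 + 300 + 275 + 275 + 275 + 275 + 275 + 150 + 125 + 125 + 100 + 100 + 50 = 2650 kg.
Lower bound: ⌈2650/450⌉ = 6 vans.
Also, 7 crates each exceed 225 kg, and no two of those can share a van, so at least 7 vans are needed.
A packing using 7 vans:
  van 1: 325 + 125 = 450
  van 2: 300 + 150 = 450
  van 3: 275 + 125 + 50 = 450
  van 4: 275 + 100 = 375
  van 5: 275 + 100 = 375
  van 6: 275 = 275
  van 7: 275 = 275
This matches the lower bound, so 7 is optimal.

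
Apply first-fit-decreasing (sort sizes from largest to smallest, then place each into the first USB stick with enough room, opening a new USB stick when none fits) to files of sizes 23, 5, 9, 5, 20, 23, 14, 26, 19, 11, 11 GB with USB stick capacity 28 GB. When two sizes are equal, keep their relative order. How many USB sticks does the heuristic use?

Sorted descending: 26, 23, 23, 20, 19, 14, 11, 11, 9, 5, 5.
  26 → USB stick 1 (new)  [load 26/28]
  23 → USB stick 2 (new)  [load 23/28]
  23 → USB stick 3 (new)  [load 23/28]
  20 → USB stick 4 (new)  [load 20/28]
  19 → USB stick 5 (new)  [load 19/28]
  14 → USB stick 6 (new)  [load 14/28]
  11 → USB stick 6  [load 25/28]
  11 → USB stick 7 (new)  [load 11/28]
  9 → USB stick 5  [load 28/28]
  5 → USB stick 2  [load 28/28]
  5 → USB stick 3  [load 28/28]
7 USB sticks opened.

7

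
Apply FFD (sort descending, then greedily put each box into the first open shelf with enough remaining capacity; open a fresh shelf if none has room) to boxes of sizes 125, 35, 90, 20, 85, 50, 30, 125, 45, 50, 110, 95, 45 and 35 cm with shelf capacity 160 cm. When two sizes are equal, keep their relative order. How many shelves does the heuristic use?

Sorted descending: 125, 125, 110, 95, 90, 85, 50, 50, 45, 45, 35, 35, 30, 20.
  125 → shelf 1 (new)  [load 125/160]
  125 → shelf 2 (new)  [load 125/160]
  110 → shelf 3 (new)  [load 110/160]
  95 → shelf 4 (new)  [load 95/160]
  90 → shelf 5 (new)  [load 90/160]
  85 → shelf 6 (new)  [load 85/160]
  50 → shelf 3  [load 160/160]
  50 → shelf 4  [load 145/160]
  45 → shelf 5  [load 135/160]
  45 → shelf 6  [load 130/160]
  35 → shelf 1  [load 160/160]
  35 → shelf 2  [load 160/160]
  30 → shelf 6  [load 160/160]
  20 → shelf 5  [load 155/160]
6 shelves opened.

6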